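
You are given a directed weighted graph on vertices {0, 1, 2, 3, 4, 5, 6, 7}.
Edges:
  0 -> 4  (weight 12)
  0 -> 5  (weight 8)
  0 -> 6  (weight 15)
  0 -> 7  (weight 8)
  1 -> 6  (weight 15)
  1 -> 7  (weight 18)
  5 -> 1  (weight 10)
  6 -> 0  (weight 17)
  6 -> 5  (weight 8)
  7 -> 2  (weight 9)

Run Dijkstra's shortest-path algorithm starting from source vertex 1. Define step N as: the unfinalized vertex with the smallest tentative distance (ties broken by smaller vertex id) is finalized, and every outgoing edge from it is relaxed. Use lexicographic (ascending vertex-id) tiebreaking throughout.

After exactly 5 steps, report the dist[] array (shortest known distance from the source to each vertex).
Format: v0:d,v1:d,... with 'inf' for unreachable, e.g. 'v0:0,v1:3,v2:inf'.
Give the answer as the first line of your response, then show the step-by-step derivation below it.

v0:32,v1:0,v2:27,v3:inf,v4:inf,v5:23,v6:15,v7:18

step 1: dist = v0:inf,v1:0,v2:inf,v3:inf,v4:inf,v5:inf,v6:15,v7:18
step 2: dist = v0:32,v1:0,v2:inf,v3:inf,v4:inf,v5:23,v6:15,v7:18
step 3: dist = v0:32,v1:0,v2:27,v3:inf,v4:inf,v5:23,v6:15,v7:18
step 4: dist = v0:32,v1:0,v2:27,v3:inf,v4:inf,v5:23,v6:15,v7:18
step 5: dist = v0:32,v1:0,v2:27,v3:inf,v4:inf,v5:23,v6:15,v7:18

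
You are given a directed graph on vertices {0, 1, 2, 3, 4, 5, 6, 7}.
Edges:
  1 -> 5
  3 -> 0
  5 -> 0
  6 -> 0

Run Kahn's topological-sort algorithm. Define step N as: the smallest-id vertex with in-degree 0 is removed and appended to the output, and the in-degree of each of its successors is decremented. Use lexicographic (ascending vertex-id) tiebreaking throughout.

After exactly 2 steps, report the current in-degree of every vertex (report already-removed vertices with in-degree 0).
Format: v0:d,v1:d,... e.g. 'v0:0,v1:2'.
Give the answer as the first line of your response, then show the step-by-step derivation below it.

v0:3,v1:0,v2:0,v3:0,v4:0,v5:0,v6:0,v7:0

step 1: output 1; order=[1]; indeg=(3,0,0,0,0,0,0,0)
step 2: output 2; order=[1,2]; indeg=(3,0,0,0,0,0,0,0)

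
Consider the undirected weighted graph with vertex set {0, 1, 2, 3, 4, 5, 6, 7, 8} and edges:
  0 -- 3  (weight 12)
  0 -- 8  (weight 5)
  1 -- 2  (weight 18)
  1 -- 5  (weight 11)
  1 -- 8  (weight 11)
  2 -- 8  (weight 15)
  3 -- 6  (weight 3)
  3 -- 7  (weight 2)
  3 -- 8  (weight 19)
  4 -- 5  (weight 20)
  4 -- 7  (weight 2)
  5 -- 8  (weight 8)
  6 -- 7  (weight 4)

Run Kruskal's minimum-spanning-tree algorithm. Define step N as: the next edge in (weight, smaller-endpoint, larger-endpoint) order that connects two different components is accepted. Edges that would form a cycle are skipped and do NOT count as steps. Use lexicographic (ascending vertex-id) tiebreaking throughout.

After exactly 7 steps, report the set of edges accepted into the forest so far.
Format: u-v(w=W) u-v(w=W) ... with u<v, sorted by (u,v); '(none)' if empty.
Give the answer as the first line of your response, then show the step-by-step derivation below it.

0-3(w=12) 0-8(w=5) 1-5(w=11) 3-6(w=3) 3-7(w=2) 4-7(w=2) 5-8(w=8)

step 1: add edge 3-7 (w=2); MST = {3-7(w=2)}
step 2: add edge 4-7 (w=2); MST = {3-7(w=2) 4-7(w=2)}
step 3: add edge 3-6 (w=3); MST = {3-6(w=3) 3-7(w=2) 4-7(w=2)}
step 4: add edge 0-8 (w=5); MST = {0-8(w=5) 3-6(w=3) 3-7(w=2) 4-7(w=2)}
step 5: add edge 5-8 (w=8); MST = {0-8(w=5) 3-6(w=3) 3-7(w=2) 4-7(w=2) 5-8(w=8)}
step 6: add edge 1-5 (w=11); MST = {0-8(w=5) 1-5(w=11) 3-6(w=3) 3-7(w=2) 4-7(w=2) 5-8(w=8)}
step 7: add edge 0-3 (w=12); MST = {0-3(w=12) 0-8(w=5) 1-5(w=11) 3-6(w=3) 3-7(w=2) 4-7(w=2) 5-8(w=8)}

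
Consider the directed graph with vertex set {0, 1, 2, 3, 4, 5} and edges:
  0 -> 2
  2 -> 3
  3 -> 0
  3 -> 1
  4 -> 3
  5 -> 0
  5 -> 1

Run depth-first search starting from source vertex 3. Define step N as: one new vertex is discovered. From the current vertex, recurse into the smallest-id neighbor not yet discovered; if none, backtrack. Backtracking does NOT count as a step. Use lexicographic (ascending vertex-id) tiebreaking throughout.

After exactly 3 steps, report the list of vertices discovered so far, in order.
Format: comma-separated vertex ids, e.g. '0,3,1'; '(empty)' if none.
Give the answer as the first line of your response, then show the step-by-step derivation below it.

3,0,2

step 1: discover 3; path=3; order=3
step 2: discover 0; path=3>0; order=3,0
step 3: discover 2; path=3>0>2; order=3,0,2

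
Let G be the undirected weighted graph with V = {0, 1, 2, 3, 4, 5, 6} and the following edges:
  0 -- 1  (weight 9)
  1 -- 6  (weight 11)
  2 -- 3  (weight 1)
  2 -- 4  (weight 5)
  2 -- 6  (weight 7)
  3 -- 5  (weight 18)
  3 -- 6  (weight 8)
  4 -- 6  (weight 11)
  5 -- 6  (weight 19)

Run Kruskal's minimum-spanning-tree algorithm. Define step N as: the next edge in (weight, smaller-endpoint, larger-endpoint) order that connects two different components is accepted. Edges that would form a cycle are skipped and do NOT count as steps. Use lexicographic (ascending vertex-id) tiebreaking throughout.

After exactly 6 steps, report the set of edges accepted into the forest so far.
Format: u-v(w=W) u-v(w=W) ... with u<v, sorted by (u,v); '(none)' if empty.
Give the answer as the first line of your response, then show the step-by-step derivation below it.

0-1(w=9) 1-6(w=11) 2-3(w=1) 2-4(w=5) 2-6(w=7) 3-5(w=18)

step 1: add edge 2-3 (w=1); MST = {2-3(w=1)}
step 2: add edge 2-4 (w=5); MST = {2-3(w=1) 2-4(w=5)}
step 3: add edge 2-6 (w=7); MST = {2-3(w=1) 2-4(w=5) 2-6(w=7)}
step 4: add edge 0-1 (w=9); MST = {0-1(w=9) 2-3(w=1) 2-4(w=5) 2-6(w=7)}
step 5: add edge 1-6 (w=11); MST = {0-1(w=9) 1-6(w=11) 2-3(w=1) 2-4(w=5) 2-6(w=7)}
step 6: add edge 3-5 (w=18); MST = {0-1(w=9) 1-6(w=11) 2-3(w=1) 2-4(w=5) 2-6(w=7) 3-5(w=18)}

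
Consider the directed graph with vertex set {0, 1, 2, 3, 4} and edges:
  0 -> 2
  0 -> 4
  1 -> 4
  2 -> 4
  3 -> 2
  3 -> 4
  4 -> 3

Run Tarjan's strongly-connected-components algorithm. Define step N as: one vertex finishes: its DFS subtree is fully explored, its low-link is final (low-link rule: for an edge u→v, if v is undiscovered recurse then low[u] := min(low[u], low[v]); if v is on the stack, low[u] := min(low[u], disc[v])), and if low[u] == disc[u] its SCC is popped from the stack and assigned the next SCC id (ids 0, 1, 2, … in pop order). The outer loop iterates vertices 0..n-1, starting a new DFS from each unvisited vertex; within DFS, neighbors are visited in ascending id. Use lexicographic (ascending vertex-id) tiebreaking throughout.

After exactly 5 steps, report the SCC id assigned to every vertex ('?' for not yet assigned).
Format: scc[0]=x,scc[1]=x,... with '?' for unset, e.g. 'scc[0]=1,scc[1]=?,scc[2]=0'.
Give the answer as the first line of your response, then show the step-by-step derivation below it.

scc[0]=1,scc[1]=2,scc[2]=0,scc[3]=0,scc[4]=0

step 1: low=(low[0]=0,low[1]=?,low[2]=1,low[3]=1,low[4]=2); scc=(scc[0]=?,scc[1]=?,scc[2]=?,scc[3]=?,scc[4]=?)
step 2: low=(low[0]=0,low[1]=?,low[2]=1,low[3]=1,low[4]=1); scc=(scc[0]=?,scc[1]=?,scc[2]=?,scc[3]=?,scc[4]=?)
step 3: low=(low[0]=0,low[1]=?,low[2]=1,low[3]=1,low[4]=1); scc=(scc[0]=?,scc[1]=?,scc[2]=0,scc[3]=0,scc[4]=0)
step 4: low=(low[0]=0,low[1]=?,low[2]=1,low[3]=1,low[4]=1); scc=(scc[0]=1,scc[1]=?,scc[2]=0,scc[3]=0,scc[4]=0)
step 5: low=(low[0]=0,low[1]=4,low[2]=1,low[3]=1,low[4]=1); scc=(scc[0]=1,scc[1]=2,scc[2]=0,scc[3]=0,scc[4]=0)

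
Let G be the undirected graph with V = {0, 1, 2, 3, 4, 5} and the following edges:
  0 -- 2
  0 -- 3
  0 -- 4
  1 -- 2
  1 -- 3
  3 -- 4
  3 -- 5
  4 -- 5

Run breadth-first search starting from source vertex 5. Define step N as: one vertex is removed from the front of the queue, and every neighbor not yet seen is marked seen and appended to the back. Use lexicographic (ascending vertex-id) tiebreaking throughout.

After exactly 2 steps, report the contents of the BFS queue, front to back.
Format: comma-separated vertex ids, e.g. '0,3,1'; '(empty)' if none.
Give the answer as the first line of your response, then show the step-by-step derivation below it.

4,0,1

step 1: dequeue 5; queue=[3,4]; order=5
step 2: dequeue 3; queue=[4,0,1]; order=5,3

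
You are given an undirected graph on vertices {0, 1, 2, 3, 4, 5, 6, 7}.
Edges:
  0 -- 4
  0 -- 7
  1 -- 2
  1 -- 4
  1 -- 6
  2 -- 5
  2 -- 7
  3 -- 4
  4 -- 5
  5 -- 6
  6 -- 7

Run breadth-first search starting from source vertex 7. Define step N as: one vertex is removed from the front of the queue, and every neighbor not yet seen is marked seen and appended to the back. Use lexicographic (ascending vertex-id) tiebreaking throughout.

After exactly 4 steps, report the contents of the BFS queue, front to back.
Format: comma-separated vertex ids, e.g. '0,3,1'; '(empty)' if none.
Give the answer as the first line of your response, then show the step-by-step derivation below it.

4,1,5

step 1: dequeue 7; queue=[0,2,6]; order=7
step 2: dequeue 0; queue=[2,6,4]; order=7,0
step 3: dequeue 2; queue=[6,4,1,5]; order=7,0,2
step 4: dequeue 6; queue=[4,1,5]; order=7,0,2,6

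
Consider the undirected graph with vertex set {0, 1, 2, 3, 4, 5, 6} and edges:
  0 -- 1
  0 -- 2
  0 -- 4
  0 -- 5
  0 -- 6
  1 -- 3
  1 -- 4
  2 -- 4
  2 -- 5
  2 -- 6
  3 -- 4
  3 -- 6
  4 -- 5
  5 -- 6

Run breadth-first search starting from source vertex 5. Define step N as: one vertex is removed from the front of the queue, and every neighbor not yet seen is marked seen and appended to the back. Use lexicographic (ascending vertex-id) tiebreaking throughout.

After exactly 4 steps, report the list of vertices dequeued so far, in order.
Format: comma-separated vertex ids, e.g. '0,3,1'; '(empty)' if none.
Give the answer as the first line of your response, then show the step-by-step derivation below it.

5,0,2,4

step 1: dequeue 5; queue=[0,2,4,6]; order=5
step 2: dequeue 0; queue=[2,4,6,1]; order=5,0
step 3: dequeue 2; queue=[4,6,1]; order=5,0,2
step 4: dequeue 4; queue=[6,1,3]; order=5,0,2,4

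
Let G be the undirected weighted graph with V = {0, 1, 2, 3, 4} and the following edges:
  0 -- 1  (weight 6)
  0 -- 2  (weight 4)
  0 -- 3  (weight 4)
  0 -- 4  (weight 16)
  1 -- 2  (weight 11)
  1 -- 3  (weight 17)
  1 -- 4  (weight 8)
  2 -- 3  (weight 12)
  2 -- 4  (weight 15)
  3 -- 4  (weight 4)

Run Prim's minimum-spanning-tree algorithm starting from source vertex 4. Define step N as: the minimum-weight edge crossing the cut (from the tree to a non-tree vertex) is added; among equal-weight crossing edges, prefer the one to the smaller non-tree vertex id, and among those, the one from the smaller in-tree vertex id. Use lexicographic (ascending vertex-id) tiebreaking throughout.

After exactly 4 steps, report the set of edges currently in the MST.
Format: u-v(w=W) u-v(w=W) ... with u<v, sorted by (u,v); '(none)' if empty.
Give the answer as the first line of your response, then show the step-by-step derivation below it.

0-1(w=6) 0-2(w=4) 0-3(w=4) 3-4(w=4)

step 1: add edge 3-4 (w=4); MST = {3-4(w=4)}
step 2: add edge 0-3 (w=4); MST = {0-3(w=4) 3-4(w=4)}
step 3: add edge 0-2 (w=4); MST = {0-2(w=4) 0-3(w=4) 3-4(w=4)}
step 4: add edge 0-1 (w=6); MST = {0-1(w=6) 0-2(w=4) 0-3(w=4) 3-4(w=4)}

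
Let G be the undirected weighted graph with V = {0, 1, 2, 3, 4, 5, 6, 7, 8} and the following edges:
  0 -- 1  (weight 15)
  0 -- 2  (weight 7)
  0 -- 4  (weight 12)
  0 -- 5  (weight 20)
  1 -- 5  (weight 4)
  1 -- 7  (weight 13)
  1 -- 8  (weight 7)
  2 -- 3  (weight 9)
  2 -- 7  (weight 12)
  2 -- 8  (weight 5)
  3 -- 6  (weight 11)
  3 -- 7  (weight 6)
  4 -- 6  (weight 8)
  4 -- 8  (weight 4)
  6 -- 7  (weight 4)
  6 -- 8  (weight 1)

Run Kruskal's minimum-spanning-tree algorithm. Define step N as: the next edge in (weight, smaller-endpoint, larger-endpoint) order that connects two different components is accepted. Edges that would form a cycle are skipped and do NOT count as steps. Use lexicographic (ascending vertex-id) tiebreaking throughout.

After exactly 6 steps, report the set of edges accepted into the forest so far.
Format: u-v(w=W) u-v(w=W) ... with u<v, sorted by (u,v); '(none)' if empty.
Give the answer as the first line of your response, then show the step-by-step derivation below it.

1-5(w=4) 2-8(w=5) 3-7(w=6) 4-8(w=4) 6-7(w=4) 6-8(w=1)

step 1: add edge 6-8 (w=1); MST = {6-8(w=1)}
step 2: add edge 1-5 (w=4); MST = {1-5(w=4) 6-8(w=1)}
step 3: add edge 4-8 (w=4); MST = {1-5(w=4) 4-8(w=4) 6-8(w=1)}
step 4: add edge 6-7 (w=4); MST = {1-5(w=4) 4-8(w=4) 6-7(w=4) 6-8(w=1)}
step 5: add edge 2-8 (w=5); MST = {1-5(w=4) 2-8(w=5) 4-8(w=4) 6-7(w=4) 6-8(w=1)}
step 6: add edge 3-7 (w=6); MST = {1-5(w=4) 2-8(w=5) 3-7(w=6) 4-8(w=4) 6-7(w=4) 6-8(w=1)}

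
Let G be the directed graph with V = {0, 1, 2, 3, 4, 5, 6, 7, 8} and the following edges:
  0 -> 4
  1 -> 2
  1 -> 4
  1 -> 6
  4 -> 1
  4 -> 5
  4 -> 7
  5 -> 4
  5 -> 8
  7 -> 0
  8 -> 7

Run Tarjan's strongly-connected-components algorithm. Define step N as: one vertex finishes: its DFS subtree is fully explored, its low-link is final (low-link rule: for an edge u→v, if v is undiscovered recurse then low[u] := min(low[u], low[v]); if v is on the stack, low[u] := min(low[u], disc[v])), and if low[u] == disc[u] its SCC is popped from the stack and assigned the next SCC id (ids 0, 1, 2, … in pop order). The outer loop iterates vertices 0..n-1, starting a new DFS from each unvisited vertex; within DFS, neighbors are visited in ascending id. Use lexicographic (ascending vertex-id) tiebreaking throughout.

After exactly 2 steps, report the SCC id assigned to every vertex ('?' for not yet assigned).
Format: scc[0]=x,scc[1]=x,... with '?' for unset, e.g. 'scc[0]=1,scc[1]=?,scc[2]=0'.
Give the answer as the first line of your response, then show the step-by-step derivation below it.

scc[0]=?,scc[1]=?,scc[2]=0,scc[3]=?,scc[4]=?,scc[5]=?,scc[6]=1,scc[7]=?,scc[8]=?

step 1: low=(low[0]=0,low[1]=2,low[2]=3,low[3]=?,low[4]=1,low[5]=?,low[6]=?,low[7]=?,low[8]=?); scc=(scc[0]=?,scc[1]=?,scc[2]=0,scc[3]=?,scc[4]=?,scc[5]=?,scc[6]=?,scc[7]=?,scc[8]=?)
step 2: low=(low[0]=0,low[1]=1,low[2]=3,low[3]=?,low[4]=1,low[5]=?,low[6]=4,low[7]=?,low[8]=?); scc=(scc[0]=?,scc[1]=?,scc[2]=0,scc[3]=?,scc[4]=?,scc[5]=?,scc[6]=1,scc[7]=?,scc[8]=?)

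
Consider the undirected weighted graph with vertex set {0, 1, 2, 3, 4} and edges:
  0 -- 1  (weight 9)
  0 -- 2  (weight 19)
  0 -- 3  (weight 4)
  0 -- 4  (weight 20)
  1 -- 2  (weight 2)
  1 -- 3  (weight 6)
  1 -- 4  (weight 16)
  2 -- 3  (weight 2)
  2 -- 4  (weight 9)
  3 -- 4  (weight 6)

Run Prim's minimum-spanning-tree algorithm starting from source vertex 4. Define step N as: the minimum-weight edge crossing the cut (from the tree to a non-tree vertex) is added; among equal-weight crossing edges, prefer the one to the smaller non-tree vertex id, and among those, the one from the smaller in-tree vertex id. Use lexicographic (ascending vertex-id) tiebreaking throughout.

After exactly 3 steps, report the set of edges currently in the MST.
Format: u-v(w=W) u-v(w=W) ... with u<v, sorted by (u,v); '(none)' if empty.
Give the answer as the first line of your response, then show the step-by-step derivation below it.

1-2(w=2) 2-3(w=2) 3-4(w=6)

step 1: add edge 3-4 (w=6); MST = {3-4(w=6)}
step 2: add edge 2-3 (w=2); MST = {2-3(w=2) 3-4(w=6)}
step 3: add edge 1-2 (w=2); MST = {1-2(w=2) 2-3(w=2) 3-4(w=6)}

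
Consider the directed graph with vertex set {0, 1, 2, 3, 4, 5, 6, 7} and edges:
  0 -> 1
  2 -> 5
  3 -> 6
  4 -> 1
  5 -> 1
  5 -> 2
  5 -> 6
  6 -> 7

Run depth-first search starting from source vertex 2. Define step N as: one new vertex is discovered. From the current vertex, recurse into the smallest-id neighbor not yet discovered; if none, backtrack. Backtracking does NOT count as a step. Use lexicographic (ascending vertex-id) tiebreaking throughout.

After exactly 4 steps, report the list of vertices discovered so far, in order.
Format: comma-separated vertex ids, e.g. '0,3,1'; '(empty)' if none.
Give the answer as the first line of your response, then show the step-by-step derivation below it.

2,5,1,6

step 1: discover 2; path=2; order=2
step 2: discover 5; path=2>5; order=2,5
step 3: discover 1; path=2>5>1; order=2,5,1
step 4: discover 6; path=2>5>6; order=2,5,1,6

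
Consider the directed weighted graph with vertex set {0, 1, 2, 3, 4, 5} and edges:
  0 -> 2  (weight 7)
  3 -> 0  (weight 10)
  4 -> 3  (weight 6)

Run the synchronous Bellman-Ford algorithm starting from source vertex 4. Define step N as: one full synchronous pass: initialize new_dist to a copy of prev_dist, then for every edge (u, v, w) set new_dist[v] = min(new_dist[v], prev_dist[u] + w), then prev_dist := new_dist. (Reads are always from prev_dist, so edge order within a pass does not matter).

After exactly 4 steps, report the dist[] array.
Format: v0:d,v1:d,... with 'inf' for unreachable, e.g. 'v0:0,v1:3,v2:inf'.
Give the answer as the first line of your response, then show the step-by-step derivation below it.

v0:16,v1:inf,v2:23,v3:6,v4:0,v5:inf

step 1: dist = v0:inf,v1:inf,v2:inf,v3:6,v4:0,v5:inf
step 2: dist = v0:16,v1:inf,v2:inf,v3:6,v4:0,v5:inf
step 3: dist = v0:16,v1:inf,v2:23,v3:6,v4:0,v5:inf
step 4: dist = v0:16,v1:inf,v2:23,v3:6,v4:0,v5:inf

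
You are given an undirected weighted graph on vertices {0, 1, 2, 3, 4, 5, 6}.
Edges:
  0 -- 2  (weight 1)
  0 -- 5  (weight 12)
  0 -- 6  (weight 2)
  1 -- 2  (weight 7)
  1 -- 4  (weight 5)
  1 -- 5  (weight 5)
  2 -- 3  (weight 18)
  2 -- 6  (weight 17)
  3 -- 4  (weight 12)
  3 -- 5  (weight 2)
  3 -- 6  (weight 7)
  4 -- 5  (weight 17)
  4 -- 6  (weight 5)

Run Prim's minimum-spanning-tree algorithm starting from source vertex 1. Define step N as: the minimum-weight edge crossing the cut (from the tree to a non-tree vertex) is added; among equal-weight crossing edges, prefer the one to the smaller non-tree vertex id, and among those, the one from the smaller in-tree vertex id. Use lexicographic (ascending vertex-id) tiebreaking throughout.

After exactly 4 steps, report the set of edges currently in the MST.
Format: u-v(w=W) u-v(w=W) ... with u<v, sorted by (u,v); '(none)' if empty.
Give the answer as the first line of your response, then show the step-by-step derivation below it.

1-4(w=5) 1-5(w=5) 3-5(w=2) 4-6(w=5)

step 1: add edge 1-4 (w=5); MST = {1-4(w=5)}
step 2: add edge 1-5 (w=5); MST = {1-4(w=5) 1-5(w=5)}
step 3: add edge 3-5 (w=2); MST = {1-4(w=5) 1-5(w=5) 3-5(w=2)}
step 4: add edge 4-6 (w=5); MST = {1-4(w=5) 1-5(w=5) 3-5(w=2) 4-6(w=5)}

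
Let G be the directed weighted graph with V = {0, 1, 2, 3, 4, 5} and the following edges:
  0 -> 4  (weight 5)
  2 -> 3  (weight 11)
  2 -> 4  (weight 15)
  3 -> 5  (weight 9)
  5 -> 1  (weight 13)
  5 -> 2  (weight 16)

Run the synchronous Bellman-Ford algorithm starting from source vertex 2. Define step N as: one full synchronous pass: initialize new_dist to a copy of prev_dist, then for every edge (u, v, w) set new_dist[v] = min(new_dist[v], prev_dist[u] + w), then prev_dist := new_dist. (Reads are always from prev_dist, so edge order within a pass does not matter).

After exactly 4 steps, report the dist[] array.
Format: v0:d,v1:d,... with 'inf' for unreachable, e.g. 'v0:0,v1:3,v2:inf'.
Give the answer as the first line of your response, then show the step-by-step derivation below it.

v0:inf,v1:33,v2:0,v3:11,v4:15,v5:20

step 1: dist = v0:inf,v1:inf,v2:0,v3:11,v4:15,v5:inf
step 2: dist = v0:inf,v1:inf,v2:0,v3:11,v4:15,v5:20
step 3: dist = v0:inf,v1:33,v2:0,v3:11,v4:15,v5:20
step 4: dist = v0:inf,v1:33,v2:0,v3:11,v4:15,v5:20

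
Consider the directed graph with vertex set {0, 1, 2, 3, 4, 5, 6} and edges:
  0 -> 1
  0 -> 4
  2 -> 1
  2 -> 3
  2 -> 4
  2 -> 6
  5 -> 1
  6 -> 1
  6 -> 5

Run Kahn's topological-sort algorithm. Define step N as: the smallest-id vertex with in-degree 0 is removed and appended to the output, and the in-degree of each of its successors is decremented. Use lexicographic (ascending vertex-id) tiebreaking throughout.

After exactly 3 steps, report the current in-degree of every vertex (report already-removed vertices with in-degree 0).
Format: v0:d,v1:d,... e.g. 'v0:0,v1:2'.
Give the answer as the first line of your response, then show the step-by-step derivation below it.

v0:0,v1:2,v2:0,v3:0,v4:0,v5:1,v6:0

step 1: output 0; order=[0]; indeg=(0,3,0,1,1,1,1)
step 2: output 2; order=[0,2]; indeg=(0,2,0,0,0,1,0)
step 3: output 3; order=[0,2,3]; indeg=(0,2,0,0,0,1,0)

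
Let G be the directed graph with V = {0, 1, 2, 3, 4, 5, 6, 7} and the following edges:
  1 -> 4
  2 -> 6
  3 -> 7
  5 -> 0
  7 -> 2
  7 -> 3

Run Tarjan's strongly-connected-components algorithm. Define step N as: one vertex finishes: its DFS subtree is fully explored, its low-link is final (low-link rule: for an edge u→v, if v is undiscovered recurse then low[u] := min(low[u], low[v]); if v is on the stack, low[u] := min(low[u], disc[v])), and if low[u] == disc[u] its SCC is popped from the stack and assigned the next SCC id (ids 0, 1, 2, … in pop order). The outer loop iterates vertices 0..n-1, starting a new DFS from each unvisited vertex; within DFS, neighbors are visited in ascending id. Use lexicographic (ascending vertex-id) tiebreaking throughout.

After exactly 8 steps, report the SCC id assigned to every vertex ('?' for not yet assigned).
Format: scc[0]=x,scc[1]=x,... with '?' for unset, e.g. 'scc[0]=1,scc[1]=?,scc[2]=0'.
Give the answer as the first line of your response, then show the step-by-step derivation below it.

scc[0]=0,scc[1]=2,scc[2]=4,scc[3]=5,scc[4]=1,scc[5]=6,scc[6]=3,scc[7]=5

step 1: low=(low[0]=0,low[1]=?,low[2]=?,low[3]=?,low[4]=?,low[5]=?,low[6]=?,low[7]=?); scc=(scc[0]=0,scc[1]=?,scc[2]=?,scc[3]=?,scc[4]=?,scc[5]=?,scc[6]=?,scc[7]=?)
step 2: low=(low[0]=0,low[1]=1,low[2]=?,low[3]=?,low[4]=2,low[5]=?,low[6]=?,low[7]=?); scc=(scc[0]=0,scc[1]=?,scc[2]=?,scc[3]=?,scc[4]=1,scc[5]=?,scc[6]=?,scc[7]=?)
step 3: low=(low[0]=0,low[1]=1,low[2]=?,low[3]=?,low[4]=2,low[5]=?,low[6]=?,low[7]=?); scc=(scc[0]=0,scc[1]=2,scc[2]=?,scc[3]=?,scc[4]=1,scc[5]=?,scc[6]=?,scc[7]=?)
step 4: low=(low[0]=0,low[1]=1,low[2]=3,low[3]=?,low[4]=2,low[5]=?,low[6]=4,low[7]=?); scc=(scc[0]=0,scc[1]=2,scc[2]=?,scc[3]=?,scc[4]=1,scc[5]=?,scc[6]=3,scc[7]=?)
step 5: low=(low[0]=0,low[1]=1,low[2]=3,low[3]=?,low[4]=2,low[5]=?,low[6]=4,low[7]=?); scc=(scc[0]=0,scc[1]=2,scc[2]=4,scc[3]=?,scc[4]=1,scc[5]=?,scc[6]=3,scc[7]=?)
step 6: low=(low[0]=0,low[1]=1,low[2]=3,low[3]=5,low[4]=2,low[5]=?,low[6]=4,low[7]=5); scc=(scc[0]=0,scc[1]=2,scc[2]=4,scc[3]=?,scc[4]=1,scc[5]=?,scc[6]=3,scc[7]=?)
step 7: low=(low[0]=0,low[1]=1,low[2]=3,low[3]=5,low[4]=2,low[5]=?,low[6]=4,low[7]=5); scc=(scc[0]=0,scc[1]=2,scc[2]=4,scc[3]=5,scc[4]=1,scc[5]=?,scc[6]=3,scc[7]=5)
step 8: low=(low[0]=0,low[1]=1,low[2]=3,low[3]=5,low[4]=2,low[5]=7,low[6]=4,low[7]=5); scc=(scc[0]=0,scc[1]=2,scc[2]=4,scc[3]=5,scc[4]=1,scc[5]=6,scc[6]=3,scc[7]=5)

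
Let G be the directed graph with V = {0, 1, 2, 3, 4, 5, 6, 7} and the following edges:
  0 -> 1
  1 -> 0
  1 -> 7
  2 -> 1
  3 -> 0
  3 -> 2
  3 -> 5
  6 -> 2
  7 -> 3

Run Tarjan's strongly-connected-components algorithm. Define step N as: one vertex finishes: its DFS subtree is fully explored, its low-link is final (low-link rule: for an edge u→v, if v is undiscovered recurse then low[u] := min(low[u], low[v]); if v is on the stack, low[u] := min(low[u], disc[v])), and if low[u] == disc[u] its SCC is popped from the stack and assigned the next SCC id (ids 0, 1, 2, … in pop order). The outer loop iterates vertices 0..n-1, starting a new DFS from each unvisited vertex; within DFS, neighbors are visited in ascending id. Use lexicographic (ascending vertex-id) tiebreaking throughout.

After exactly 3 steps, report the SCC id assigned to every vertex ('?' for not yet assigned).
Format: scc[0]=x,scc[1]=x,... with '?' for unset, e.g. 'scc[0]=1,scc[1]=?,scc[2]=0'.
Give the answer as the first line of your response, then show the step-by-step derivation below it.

scc[0]=?,scc[1]=?,scc[2]=?,scc[3]=?,scc[4]=?,scc[5]=0,scc[6]=?,scc[7]=?

step 1: low=(low[0]=0,low[1]=0,low[2]=1,low[3]=0,low[4]=?,low[5]=?,low[6]=?,low[7]=2); scc=(scc[0]=?,scc[1]=?,scc[2]=?,scc[3]=?,scc[4]=?,scc[5]=?,scc[6]=?,scc[7]=?)
step 2: low=(low[0]=0,low[1]=0,low[2]=1,low[3]=0,low[4]=?,low[5]=5,low[6]=?,low[7]=2); scc=(scc[0]=?,scc[1]=?,scc[2]=?,scc[3]=?,scc[4]=?,scc[5]=0,scc[6]=?,scc[7]=?)
step 3: low=(low[0]=0,low[1]=0,low[2]=1,low[3]=0,low[4]=?,low[5]=5,low[6]=?,low[7]=2); scc=(scc[0]=?,scc[1]=?,scc[2]=?,scc[3]=?,scc[4]=?,scc[5]=0,scc[6]=?,scc[7]=?)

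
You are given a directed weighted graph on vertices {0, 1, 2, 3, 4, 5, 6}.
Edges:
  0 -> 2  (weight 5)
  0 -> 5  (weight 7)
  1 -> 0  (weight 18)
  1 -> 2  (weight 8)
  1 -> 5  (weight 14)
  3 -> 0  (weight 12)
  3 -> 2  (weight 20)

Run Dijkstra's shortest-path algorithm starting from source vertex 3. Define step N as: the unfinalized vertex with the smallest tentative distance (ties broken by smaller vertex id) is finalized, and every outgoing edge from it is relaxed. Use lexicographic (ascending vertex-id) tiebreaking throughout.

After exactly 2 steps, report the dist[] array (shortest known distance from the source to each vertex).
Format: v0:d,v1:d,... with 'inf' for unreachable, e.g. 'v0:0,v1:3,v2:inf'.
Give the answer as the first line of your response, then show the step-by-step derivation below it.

v0:12,v1:inf,v2:17,v3:0,v4:inf,v5:19,v6:inf

step 1: dist = v0:12,v1:inf,v2:20,v3:0,v4:inf,v5:inf,v6:inf
step 2: dist = v0:12,v1:inf,v2:17,v3:0,v4:inf,v5:19,v6:inf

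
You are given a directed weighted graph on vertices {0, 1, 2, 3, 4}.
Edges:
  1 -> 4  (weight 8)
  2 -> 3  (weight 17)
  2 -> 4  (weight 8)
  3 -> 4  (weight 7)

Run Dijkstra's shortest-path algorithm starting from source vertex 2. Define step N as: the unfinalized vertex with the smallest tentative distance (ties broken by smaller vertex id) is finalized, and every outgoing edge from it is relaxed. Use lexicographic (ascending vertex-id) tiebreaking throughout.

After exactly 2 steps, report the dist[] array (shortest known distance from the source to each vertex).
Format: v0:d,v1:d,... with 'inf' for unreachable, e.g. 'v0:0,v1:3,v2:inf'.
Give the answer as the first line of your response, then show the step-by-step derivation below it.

v0:inf,v1:inf,v2:0,v3:17,v4:8

step 1: dist = v0:inf,v1:inf,v2:0,v3:17,v4:8
step 2: dist = v0:inf,v1:inf,v2:0,v3:17,v4:8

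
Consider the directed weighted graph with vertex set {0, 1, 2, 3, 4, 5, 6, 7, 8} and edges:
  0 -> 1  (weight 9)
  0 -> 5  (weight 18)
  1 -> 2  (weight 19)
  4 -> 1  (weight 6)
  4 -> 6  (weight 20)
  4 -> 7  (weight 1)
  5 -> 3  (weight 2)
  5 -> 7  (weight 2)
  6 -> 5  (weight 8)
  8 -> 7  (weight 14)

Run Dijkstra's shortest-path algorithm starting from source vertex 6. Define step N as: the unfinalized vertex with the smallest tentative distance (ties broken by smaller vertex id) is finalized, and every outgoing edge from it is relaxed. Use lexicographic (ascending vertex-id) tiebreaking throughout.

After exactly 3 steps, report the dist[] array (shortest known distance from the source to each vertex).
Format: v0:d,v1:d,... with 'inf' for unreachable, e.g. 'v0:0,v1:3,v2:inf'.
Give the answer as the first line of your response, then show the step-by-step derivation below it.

v0:inf,v1:inf,v2:inf,v3:10,v4:inf,v5:8,v6:0,v7:10,v8:inf

step 1: dist = v0:inf,v1:inf,v2:inf,v3:inf,v4:inf,v5:8,v6:0,v7:inf,v8:inf
step 2: dist = v0:inf,v1:inf,v2:inf,v3:10,v4:inf,v5:8,v6:0,v7:10,v8:inf
step 3: dist = v0:inf,v1:inf,v2:inf,v3:10,v4:inf,v5:8,v6:0,v7:10,v8:inf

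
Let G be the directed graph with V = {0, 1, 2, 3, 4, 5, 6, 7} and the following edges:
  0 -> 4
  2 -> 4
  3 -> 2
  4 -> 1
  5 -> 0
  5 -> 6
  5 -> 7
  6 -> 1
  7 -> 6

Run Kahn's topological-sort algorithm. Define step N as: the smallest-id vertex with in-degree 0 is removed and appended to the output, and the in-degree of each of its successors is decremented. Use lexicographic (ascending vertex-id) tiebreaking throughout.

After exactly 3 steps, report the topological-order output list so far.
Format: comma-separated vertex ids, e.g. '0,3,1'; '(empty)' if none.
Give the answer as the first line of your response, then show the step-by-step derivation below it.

3,2,5

step 1: output 3; order=[3]; indeg=(1,2,0,0,2,0,2,1)
step 2: output 2; order=[3,2]; indeg=(1,2,0,0,1,0,2,1)
step 3: output 5; order=[3,2,5]; indeg=(0,2,0,0,1,0,1,0)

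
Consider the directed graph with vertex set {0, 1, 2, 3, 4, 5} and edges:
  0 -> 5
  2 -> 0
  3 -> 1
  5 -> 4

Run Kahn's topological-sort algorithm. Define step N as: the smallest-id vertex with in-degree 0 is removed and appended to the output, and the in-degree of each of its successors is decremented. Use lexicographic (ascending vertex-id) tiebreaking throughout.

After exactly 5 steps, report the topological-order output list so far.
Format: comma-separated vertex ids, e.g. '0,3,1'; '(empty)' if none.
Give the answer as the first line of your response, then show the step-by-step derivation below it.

2,0,3,1,5

step 1: output 2; order=[2]; indeg=(0,1,0,0,1,1)
step 2: output 0; order=[2,0]; indeg=(0,1,0,0,1,0)
step 3: output 3; order=[2,0,3]; indeg=(0,0,0,0,1,0)
step 4: output 1; order=[2,0,3,1]; indeg=(0,0,0,0,1,0)
step 5: output 5; order=[2,0,3,1,5]; indeg=(0,0,0,0,0,0)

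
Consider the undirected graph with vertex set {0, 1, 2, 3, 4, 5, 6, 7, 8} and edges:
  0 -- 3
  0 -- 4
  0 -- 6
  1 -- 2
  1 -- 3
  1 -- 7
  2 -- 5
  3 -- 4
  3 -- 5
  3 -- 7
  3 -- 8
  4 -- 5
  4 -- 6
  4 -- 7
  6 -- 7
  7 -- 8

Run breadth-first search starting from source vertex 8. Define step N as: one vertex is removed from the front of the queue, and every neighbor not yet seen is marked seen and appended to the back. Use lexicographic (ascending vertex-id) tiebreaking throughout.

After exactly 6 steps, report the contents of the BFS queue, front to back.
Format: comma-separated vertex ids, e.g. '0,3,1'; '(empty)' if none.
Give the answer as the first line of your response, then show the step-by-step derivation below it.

5,6,2

step 1: dequeue 8; queue=[3,7]; order=8
step 2: dequeue 3; queue=[7,0,1,4,5]; order=8,3
step 3: dequeue 7; queue=[0,1,4,5,6]; order=8,3,7
step 4: dequeue 0; queue=[1,4,5,6]; order=8,3,7,0
step 5: dequeue 1; queue=[4,5,6,2]; order=8,3,7,0,1
step 6: dequeue 4; queue=[5,6,2]; order=8,3,7,0,1,4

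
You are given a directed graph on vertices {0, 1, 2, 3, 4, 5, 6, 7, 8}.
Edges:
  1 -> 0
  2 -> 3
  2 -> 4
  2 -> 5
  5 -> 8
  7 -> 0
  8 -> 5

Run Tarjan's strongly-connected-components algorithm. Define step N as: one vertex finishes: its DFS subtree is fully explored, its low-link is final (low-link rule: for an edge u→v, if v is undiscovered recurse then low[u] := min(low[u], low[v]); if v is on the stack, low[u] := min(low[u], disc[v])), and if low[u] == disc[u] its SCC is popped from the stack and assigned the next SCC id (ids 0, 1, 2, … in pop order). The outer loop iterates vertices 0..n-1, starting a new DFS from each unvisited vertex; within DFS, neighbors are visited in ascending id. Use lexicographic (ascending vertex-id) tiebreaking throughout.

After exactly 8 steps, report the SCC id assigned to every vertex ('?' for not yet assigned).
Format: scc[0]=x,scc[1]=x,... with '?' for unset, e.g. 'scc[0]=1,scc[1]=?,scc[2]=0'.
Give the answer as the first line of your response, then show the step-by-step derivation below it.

scc[0]=0,scc[1]=1,scc[2]=5,scc[3]=2,scc[4]=3,scc[5]=4,scc[6]=6,scc[7]=?,scc[8]=4

step 1: low=(low[0]=0,low[1]=?,low[2]=?,low[3]=?,low[4]=?,low[5]=?,low[6]=?,low[7]=?,low[8]=?); scc=(scc[0]=0,scc[1]=?,scc[2]=?,scc[3]=?,scc[4]=?,scc[5]=?,scc[6]=?,scc[7]=?,scc[8]=?)
step 2: low=(low[0]=0,low[1]=1,low[2]=?,low[3]=?,low[4]=?,low[5]=?,low[6]=?,low[7]=?,low[8]=?); scc=(scc[0]=0,scc[1]=1,scc[2]=?,scc[3]=?,scc[4]=?,scc[5]=?,scc[6]=?,scc[7]=?,scc[8]=?)
step 3: low=(low[0]=0,low[1]=1,low[2]=2,low[3]=3,low[4]=?,low[5]=?,low[6]=?,low[7]=?,low[8]=?); scc=(scc[0]=0,scc[1]=1,scc[2]=?,scc[3]=2,scc[4]=?,scc[5]=?,scc[6]=?,scc[7]=?,scc[8]=?)
step 4: low=(low[0]=0,low[1]=1,low[2]=2,low[3]=3,low[4]=4,low[5]=?,low[6]=?,low[7]=?,low[8]=?); scc=(scc[0]=0,scc[1]=1,scc[2]=?,scc[3]=2,scc[4]=3,scc[5]=?,scc[6]=?,scc[7]=?,scc[8]=?)
step 5: low=(low[0]=0,low[1]=1,low[2]=2,low[3]=3,low[4]=4,low[5]=5,low[6]=?,low[7]=?,low[8]=5); scc=(scc[0]=0,scc[1]=1,scc[2]=?,scc[3]=2,scc[4]=3,scc[5]=?,scc[6]=?,scc[7]=?,scc[8]=?)
step 6: low=(low[0]=0,low[1]=1,low[2]=2,low[3]=3,low[4]=4,low[5]=5,low[6]=?,low[7]=?,low[8]=5); scc=(scc[0]=0,scc[1]=1,scc[2]=?,scc[3]=2,scc[4]=3,scc[5]=4,scc[6]=?,scc[7]=?,scc[8]=4)
step 7: low=(low[0]=0,low[1]=1,low[2]=2,low[3]=3,low[4]=4,low[5]=5,low[6]=?,low[7]=?,low[8]=5); scc=(scc[0]=0,scc[1]=1,scc[2]=5,scc[3]=2,scc[4]=3,scc[5]=4,scc[6]=?,scc[7]=?,scc[8]=4)
step 8: low=(low[0]=0,low[1]=1,low[2]=2,low[3]=3,low[4]=4,low[5]=5,low[6]=7,low[7]=?,low[8]=5); scc=(scc[0]=0,scc[1]=1,scc[2]=5,scc[3]=2,scc[4]=3,scc[5]=4,scc[6]=6,scc[7]=?,scc[8]=4)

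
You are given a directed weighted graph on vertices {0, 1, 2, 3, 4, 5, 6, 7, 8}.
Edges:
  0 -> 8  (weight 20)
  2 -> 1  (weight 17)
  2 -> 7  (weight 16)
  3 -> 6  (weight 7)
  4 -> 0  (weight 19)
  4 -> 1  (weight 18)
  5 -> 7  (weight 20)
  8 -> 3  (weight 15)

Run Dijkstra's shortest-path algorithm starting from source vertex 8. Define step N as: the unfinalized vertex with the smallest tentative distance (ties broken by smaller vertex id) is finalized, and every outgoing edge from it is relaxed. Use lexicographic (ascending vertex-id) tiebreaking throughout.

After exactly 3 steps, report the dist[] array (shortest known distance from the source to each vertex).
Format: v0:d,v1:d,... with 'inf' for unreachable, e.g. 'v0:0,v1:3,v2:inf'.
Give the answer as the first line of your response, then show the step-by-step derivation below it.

v0:inf,v1:inf,v2:inf,v3:15,v4:inf,v5:inf,v6:22,v7:inf,v8:0

step 1: dist = v0:inf,v1:inf,v2:inf,v3:15,v4:inf,v5:inf,v6:inf,v7:inf,v8:0
step 2: dist = v0:inf,v1:inf,v2:inf,v3:15,v4:inf,v5:inf,v6:22,v7:inf,v8:0
step 3: dist = v0:inf,v1:inf,v2:inf,v3:15,v4:inf,v5:inf,v6:22,v7:inf,v8:0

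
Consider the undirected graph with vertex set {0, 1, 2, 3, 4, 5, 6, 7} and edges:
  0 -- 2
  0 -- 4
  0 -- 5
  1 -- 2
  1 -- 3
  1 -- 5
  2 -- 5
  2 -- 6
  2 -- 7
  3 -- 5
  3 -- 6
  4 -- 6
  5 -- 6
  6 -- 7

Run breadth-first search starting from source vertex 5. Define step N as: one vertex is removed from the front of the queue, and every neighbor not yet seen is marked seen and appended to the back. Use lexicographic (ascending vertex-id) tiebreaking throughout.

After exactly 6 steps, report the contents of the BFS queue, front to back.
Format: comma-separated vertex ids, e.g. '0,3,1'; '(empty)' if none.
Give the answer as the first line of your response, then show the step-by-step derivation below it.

4,7

step 1: dequeue 5; queue=[0,1,2,3,6]; order=5
step 2: dequeue 0; queue=[1,2,3,6,4]; order=5,0
step 3: dequeue 1; queue=[2,3,6,4]; order=5,0,1
step 4: dequeue 2; queue=[3,6,4,7]; order=5,0,1,2
step 5: dequeue 3; queue=[6,4,7]; order=5,0,1,2,3
step 6: dequeue 6; queue=[4,7]; order=5,0,1,2,3,6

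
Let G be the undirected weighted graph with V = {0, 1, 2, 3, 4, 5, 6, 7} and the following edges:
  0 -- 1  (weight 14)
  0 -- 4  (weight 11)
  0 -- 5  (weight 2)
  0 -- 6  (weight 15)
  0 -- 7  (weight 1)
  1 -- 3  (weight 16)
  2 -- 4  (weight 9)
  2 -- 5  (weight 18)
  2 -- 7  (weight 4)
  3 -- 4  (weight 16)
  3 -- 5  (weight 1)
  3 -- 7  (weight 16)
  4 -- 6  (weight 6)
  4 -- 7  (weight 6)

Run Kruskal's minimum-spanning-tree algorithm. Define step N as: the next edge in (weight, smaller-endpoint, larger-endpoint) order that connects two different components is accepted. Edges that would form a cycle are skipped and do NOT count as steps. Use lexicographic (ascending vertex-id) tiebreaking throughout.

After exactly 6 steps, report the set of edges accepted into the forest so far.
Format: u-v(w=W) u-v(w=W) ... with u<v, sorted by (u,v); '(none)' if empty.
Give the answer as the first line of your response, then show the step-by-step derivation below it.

0-5(w=2) 0-7(w=1) 2-7(w=4) 3-5(w=1) 4-6(w=6) 4-7(w=6)

step 1: add edge 0-7 (w=1); MST = {0-7(w=1)}
step 2: add edge 3-5 (w=1); MST = {0-7(w=1) 3-5(w=1)}
step 3: add edge 0-5 (w=2); MST = {0-5(w=2) 0-7(w=1) 3-5(w=1)}
step 4: add edge 2-7 (w=4); MST = {0-5(w=2) 0-7(w=1) 2-7(w=4) 3-5(w=1)}
step 5: add edge 4-6 (w=6); MST = {0-5(w=2) 0-7(w=1) 2-7(w=4) 3-5(w=1) 4-6(w=6)}
step 6: add edge 4-7 (w=6); MST = {0-5(w=2) 0-7(w=1) 2-7(w=4) 3-5(w=1) 4-6(w=6) 4-7(w=6)}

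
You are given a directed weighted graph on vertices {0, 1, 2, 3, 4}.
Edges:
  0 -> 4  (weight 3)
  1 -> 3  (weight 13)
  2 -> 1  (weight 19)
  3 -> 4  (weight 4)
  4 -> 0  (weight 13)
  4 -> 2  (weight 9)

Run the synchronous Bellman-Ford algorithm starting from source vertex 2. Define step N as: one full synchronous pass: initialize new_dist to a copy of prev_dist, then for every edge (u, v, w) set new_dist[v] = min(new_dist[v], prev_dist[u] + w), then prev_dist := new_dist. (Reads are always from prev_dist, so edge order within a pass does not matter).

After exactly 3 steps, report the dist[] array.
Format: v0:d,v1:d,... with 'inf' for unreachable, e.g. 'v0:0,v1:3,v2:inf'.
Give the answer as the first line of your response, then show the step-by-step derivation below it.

v0:inf,v1:19,v2:0,v3:32,v4:36

step 1: dist = v0:inf,v1:19,v2:0,v3:inf,v4:inf
step 2: dist = v0:inf,v1:19,v2:0,v3:32,v4:inf
step 3: dist = v0:inf,v1:19,v2:0,v3:32,v4:36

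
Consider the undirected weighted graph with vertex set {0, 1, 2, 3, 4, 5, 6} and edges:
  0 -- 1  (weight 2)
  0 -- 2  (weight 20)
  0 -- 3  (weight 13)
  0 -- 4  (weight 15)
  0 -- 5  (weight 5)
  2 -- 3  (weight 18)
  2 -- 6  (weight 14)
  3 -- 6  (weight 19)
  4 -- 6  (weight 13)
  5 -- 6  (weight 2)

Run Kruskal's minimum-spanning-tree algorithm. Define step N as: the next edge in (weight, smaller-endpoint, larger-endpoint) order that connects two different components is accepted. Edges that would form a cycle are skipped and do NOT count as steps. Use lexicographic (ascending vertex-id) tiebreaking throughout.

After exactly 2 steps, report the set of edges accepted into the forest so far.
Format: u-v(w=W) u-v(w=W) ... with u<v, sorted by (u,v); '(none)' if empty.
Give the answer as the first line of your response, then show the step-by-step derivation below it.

0-1(w=2) 5-6(w=2)

step 1: add edge 0-1 (w=2); MST = {0-1(w=2)}
step 2: add edge 5-6 (w=2); MST = {0-1(w=2) 5-6(w=2)}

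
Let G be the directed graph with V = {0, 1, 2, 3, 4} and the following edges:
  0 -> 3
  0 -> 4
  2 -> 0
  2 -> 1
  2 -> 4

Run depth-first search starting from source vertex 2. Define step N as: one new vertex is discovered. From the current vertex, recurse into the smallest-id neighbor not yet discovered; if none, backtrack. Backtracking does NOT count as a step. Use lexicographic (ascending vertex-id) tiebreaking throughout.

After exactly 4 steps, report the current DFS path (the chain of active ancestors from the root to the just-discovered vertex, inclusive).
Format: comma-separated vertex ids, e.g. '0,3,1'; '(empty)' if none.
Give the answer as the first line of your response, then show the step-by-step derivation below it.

2,0,4

step 1: discover 2; path=2; order=2
step 2: discover 0; path=2>0; order=2,0
step 3: discover 3; path=2>0>3; order=2,0,3
step 4: discover 4; path=2>0>4; order=2,0,3,4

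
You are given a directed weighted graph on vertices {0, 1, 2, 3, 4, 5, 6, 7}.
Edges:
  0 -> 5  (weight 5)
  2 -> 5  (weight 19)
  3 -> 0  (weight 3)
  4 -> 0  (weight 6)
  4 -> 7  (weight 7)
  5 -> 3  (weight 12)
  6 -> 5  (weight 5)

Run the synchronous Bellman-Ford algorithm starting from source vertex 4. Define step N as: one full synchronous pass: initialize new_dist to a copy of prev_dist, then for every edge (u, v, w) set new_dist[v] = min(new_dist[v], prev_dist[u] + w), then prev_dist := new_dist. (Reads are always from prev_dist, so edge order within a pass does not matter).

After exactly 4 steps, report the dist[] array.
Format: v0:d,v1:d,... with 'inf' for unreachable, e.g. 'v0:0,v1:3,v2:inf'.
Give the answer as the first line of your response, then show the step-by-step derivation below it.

v0:6,v1:inf,v2:inf,v3:23,v4:0,v5:11,v6:inf,v7:7

step 1: dist = v0:6,v1:inf,v2:inf,v3:inf,v4:0,v5:inf,v6:inf,v7:7
step 2: dist = v0:6,v1:inf,v2:inf,v3:inf,v4:0,v5:11,v6:inf,v7:7
step 3: dist = v0:6,v1:inf,v2:inf,v3:23,v4:0,v5:11,v6:inf,v7:7
step 4: dist = v0:6,v1:inf,v2:inf,v3:23,v4:0,v5:11,v6:inf,v7:7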